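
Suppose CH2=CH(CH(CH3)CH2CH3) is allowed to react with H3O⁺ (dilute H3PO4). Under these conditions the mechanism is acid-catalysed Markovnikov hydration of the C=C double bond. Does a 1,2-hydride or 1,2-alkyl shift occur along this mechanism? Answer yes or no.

The first-formed carbocation is secondary.
The adjacent sec-butyl carbon already bears 2 other carbon substituents and has a hydrogen to migrate; after a 1,2-hydride shift from that carbon the positive charge sits on a tertiary centre.
Tertiary is more stable than secondary, so the shift occurs.

yes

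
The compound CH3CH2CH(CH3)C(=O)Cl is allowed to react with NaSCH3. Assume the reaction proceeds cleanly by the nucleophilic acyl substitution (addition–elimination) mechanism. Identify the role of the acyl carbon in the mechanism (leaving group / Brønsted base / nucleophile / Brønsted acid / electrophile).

electrophile

Step 1: CH3S⁻ adds to the carbonyl carbon; the C=O π electrons shift onto oxygen and a tetrahedral alkoxide intermediate forms.
The acyl carbon accepts an electron pair into an empty or π* orbital — it is the electrophile.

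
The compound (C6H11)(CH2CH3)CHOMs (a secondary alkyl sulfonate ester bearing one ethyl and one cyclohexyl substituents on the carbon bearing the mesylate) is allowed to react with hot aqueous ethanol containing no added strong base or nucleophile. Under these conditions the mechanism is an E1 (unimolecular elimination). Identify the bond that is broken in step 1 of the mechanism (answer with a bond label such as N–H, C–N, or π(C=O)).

C–O

Step 1: Unassisted departure of MsO⁻ (taking the C–O bonding pair) generates a secondary carbocation.
The bond broken in this step is the C–O bond.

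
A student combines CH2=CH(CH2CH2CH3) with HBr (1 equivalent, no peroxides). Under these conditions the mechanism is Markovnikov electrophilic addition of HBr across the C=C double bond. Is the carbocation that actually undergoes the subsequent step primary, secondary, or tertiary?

secondary

Step 1: The π electrons of the C=C bond attack a proton of HBr; Markovnikov addition places the new C–H on the less-substituted alkene carbon, so the positive charge ends up on the more-substituted carbon — a secondary carbocation. The H–Br bond breaks heterolytically, releasing Br⁻.
No single 1,2-shift to an adjacent carbon would give a more-substituted cation, so no rearrangement occurs.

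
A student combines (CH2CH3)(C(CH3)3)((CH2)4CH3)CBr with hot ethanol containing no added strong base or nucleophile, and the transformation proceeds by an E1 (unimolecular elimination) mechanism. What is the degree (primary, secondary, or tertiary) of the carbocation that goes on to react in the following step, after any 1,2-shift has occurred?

tertiary

Step 1: Unassisted departure of Br⁻ (taking the C–Br bonding pair) generates a tertiary carbocation.
No single 1,2-shift to an adjacent carbon would give a more-substituted cation, so no rearrangement occurs.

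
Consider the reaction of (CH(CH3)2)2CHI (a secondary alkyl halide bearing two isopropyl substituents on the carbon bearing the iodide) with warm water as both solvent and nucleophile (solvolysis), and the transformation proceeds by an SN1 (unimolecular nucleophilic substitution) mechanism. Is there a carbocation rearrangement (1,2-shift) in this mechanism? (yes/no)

The first-formed carbocation is secondary.
The adjacent isopropyl carbon already bears 2 other carbon substituents and has a hydrogen to migrate; after a 1,2-hydride shift from that carbon the positive charge sits on a tertiary centre.
Tertiary is more stable than secondary, so the shift occurs.

yes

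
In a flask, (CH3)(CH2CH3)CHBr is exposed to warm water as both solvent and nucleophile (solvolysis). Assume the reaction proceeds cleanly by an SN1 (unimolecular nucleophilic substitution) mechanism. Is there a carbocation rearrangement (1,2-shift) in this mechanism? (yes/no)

no

The first-formed carbocation is secondary.
No single 1,2-shift to an adjacent carbon would produce a more-substituted cation than the one already present, so no rearrangement occurs.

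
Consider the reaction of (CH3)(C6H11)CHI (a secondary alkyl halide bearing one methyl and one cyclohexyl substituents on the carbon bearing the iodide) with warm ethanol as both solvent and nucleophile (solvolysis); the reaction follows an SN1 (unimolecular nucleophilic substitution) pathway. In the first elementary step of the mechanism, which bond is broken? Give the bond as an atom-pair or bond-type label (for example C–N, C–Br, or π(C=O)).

Step 1: Ionisation: the C–I σ-bond cleaves heterolytically; both bonding electrons depart with I⁻, leaving a secondary carbocation at the α-carbon.
The bond broken in this step is the C–I bond.

C–I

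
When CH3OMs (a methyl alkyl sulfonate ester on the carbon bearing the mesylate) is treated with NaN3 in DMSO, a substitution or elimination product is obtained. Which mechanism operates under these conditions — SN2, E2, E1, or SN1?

SN2

Conditions: a methyl substrate with a strong nucleophile in the polar aprotic solvent DMSO.
These conditions are the textbook signature of the SN2 pathway.
An unhindered substrate with a strong nucleophile in a polar aprotic solvent favours one-step backside displacement.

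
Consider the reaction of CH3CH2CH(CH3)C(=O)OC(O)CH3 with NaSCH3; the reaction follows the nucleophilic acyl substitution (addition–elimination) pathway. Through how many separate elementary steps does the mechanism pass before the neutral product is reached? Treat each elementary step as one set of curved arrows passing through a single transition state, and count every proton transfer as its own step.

2

Step 1: A lone pair on the S of CH3S⁻ attacks the electrophilic acyl carbon; the π(C=O) electrons move onto oxygen, giving a tetrahedral intermediate.
Step 2: Collapse of the tetrahedral intermediate: the alkoxide oxygen pushes its lone pair back to re-form C=O while CH3CO2⁻ leaves.
Total: 2 elementary steps.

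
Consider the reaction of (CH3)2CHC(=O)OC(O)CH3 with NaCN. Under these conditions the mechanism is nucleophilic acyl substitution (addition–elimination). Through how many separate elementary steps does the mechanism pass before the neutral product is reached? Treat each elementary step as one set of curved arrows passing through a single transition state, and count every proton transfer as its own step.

2

Step 1: CN⁻ adds to the carbonyl carbon; the C=O π electrons shift onto oxygen and a tetrahedral alkoxide intermediate forms.
Step 2: Elimination step: re-formation of the carbonyl π bond drives out CH3CO2⁻, giving the new acyl compound.
Total: 2 elementary steps.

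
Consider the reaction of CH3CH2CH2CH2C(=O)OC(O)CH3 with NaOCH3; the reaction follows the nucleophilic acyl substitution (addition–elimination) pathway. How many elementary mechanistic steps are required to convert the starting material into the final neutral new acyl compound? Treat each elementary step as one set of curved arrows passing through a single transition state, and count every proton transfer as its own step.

2

Step 1: CH3O⁻ adds to the carbonyl carbon; the C=O π electrons shift onto oxygen and a tetrahedral alkoxide intermediate forms.
Step 2: Elimination step: re-formation of the carbonyl π bond drives out CH3CO2⁻, giving the new acyl compound.
Total: 2 elementary steps.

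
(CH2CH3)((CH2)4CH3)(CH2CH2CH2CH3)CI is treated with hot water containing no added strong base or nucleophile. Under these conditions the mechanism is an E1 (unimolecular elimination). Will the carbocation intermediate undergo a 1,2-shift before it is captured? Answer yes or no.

no

The first-formed carbocation is tertiary.
No single 1,2-shift to an adjacent carbon would produce a more-substituted cation than the one already present, so no rearrangement occurs.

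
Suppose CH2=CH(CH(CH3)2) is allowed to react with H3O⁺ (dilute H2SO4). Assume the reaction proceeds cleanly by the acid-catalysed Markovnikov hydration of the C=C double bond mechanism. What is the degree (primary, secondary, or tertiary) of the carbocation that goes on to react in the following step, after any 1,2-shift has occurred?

tertiary

Step 1: Protonation of the alkene by H3O⁺: the π bond acts as the nucleophile and picks up H⁺, giving the more stable (Markovnikov) secondary carbocation. H2O is released.
Step 2: Carbocation rearrangement: a 1,2-hydride shift from the adjacent isopropyl carbon converts the initially-formed secondary cation into the more stable tertiary cation.
The cation rearranges from secondary to tertiary via a 1,2-hydride shift from the adjacent isopropyl carbon; the tertiary cation is what reacts next.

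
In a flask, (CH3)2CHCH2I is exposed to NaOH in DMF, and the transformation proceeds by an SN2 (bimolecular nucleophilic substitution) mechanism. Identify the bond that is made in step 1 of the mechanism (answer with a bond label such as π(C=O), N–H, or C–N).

C–O

Step 1: OH⁻ attacks the back face of the α-carbon while I⁻ departs with the C–I bonding pair — a single concerted displacement through a pentacoordinate transition state.
The bond formed in this step is the C–O bond.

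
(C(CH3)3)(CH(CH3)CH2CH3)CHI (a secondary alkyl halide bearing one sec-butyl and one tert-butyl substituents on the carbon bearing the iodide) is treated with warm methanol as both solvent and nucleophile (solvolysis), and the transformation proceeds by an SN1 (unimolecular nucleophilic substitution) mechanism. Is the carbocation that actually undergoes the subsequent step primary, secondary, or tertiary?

tertiary

Step 1: Rate-determining heterolysis of the C–I bond gives I⁻ and a secondary carbocation.
Step 2: A 1,2-hydride shift from the adjacent sec-butyl carbon moves the positive charge from the secondary centre to an adjacent carbon, generating a more stable tertiary carbocation.
The cation rearranges from secondary to tertiary via a 1,2-hydride shift from the adjacent sec-butyl carbon; the tertiary cation is what reacts next.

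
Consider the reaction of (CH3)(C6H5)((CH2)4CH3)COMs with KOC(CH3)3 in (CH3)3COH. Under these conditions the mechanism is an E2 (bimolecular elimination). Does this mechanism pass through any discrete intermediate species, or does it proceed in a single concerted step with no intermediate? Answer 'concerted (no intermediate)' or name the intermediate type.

concerted (no intermediate)

Concerted anti-periplanar elimination: (CH3)3CO⁻ abstracts a β-H while MsO⁻ leaves, and the C–H electrons become the new C=C π bond — all in a single transition state.
All bond changes occur in one transition state; no discrete intermediate is formed.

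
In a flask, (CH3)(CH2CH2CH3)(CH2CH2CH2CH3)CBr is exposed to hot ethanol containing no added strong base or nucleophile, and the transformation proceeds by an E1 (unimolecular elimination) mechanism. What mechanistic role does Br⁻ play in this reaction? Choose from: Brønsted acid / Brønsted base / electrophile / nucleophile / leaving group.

leaving group

Step 1: The C–Br bond breaks with both electrons going to the bromide; Br⁻ leaves and a tertiary carbocation remains.
Br⁻ departs with both electrons of the breaking σ-bond — that is the definition of a leaving group.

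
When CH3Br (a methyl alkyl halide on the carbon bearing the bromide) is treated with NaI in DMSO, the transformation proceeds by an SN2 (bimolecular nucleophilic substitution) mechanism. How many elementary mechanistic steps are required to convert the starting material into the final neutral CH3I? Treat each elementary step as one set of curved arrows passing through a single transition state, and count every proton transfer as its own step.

Step 1: The iodide nucleophile donates a lone pair from I to the α-carbon in a backside attack; simultaneously the C–Br σ-bond breaks and both of its electrons leave with Br⁻. One concerted step with inversion of configuration.
Total: 1 elementary step.

1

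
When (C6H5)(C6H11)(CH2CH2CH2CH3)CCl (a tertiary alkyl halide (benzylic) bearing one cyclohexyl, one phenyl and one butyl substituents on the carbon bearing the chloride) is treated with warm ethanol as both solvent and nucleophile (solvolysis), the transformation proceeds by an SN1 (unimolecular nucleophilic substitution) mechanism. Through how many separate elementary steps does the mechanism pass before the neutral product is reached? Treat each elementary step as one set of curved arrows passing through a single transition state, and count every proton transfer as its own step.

Step 1: The C–Cl bond breaks with both electrons going to the chloride; Cl⁻ leaves and a tertiary carbocation remains.
(No 1,2-shift: no single shift to an adjacent carbon would give a more stable cation.)
Step 2: A lone pair on the oxygen of CH3CH2OH attacks the carbocation, forming a new C–O σ-bond and an oxonium ion.
Step 3: Proton transfer from the O–H of the oxonium ion to a solvent molecule delivers the neutral ether.
Total: 3 elementary steps.

3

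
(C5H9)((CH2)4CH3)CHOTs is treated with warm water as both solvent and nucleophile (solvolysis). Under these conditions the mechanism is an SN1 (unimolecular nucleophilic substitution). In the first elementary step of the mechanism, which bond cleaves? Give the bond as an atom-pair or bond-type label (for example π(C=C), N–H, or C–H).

C–O

Step 1: Unassisted departure of TsO⁻ (taking the C–O bonding pair) generates a secondary carbocation.
The bond broken in this step is the C–O bond.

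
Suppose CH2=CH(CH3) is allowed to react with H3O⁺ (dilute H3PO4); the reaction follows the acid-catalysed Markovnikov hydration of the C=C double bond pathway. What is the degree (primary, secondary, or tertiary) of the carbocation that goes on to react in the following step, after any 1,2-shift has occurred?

secondary

Step 1: Electrophilic addition begins with the π(C=C) electrons forming a bond to the proton of H3O⁺. Following Markovnikov's rule, the resulting cation is secondary. H2O is released.
No single 1,2-shift to an adjacent carbon would give a more-substituted cation, so no rearrangement occurs.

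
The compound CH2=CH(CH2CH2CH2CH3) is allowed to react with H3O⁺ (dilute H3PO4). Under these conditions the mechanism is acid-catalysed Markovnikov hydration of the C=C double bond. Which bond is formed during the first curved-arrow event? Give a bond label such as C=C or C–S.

C–H

Step 1: Electrophilic addition begins with the π(C=C) electrons forming a bond to the proton of H3O⁺. Following Markovnikov's rule, the resulting cation is secondary. H2O is released.
The bond formed in this step is the C–H bond.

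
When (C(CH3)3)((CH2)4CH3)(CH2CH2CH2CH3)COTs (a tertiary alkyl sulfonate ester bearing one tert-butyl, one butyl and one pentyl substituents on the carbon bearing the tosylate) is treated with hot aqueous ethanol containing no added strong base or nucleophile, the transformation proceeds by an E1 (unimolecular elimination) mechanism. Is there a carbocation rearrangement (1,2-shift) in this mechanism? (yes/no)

no

The first-formed carbocation is tertiary.
No single 1,2-shift to an adjacent carbon would produce a more-substituted cation than the one already present, so no rearrangement occurs.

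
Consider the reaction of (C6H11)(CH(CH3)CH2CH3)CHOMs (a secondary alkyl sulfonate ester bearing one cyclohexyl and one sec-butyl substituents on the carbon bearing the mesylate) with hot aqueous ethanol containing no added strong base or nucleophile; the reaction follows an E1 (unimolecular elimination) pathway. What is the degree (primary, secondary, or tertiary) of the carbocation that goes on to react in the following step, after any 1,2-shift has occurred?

Step 1: Rate-determining heterolysis of the C–O bond gives MsO⁻ and a secondary carbocation.
Step 2: A hydride (H with its bonding pair) migrates from the adjacent cyclohexyl carbon to the cationic centre — a 1,2-hydride shift — upgrading the secondary cation to a tertiary one.
The cation rearranges from secondary to tertiary via a 1,2-hydride shift from the adjacent cyclohexyl carbon; the tertiary cation is what reacts next.

tertiary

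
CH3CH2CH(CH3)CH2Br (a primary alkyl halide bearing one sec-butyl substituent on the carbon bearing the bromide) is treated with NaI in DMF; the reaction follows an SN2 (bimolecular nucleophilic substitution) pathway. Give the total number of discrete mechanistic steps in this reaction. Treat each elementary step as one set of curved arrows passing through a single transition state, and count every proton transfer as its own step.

Step 1: Backside attack by I⁻ on the carbon bearing the bromide: the new C–I bond forms as the C–Br bond breaks, with Walden inversion at carbon.
Total: 1 elementary step.

1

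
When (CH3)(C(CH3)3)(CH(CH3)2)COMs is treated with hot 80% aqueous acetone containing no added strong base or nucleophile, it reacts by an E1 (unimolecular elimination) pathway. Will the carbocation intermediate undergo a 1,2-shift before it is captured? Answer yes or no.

The first-formed carbocation is tertiary.
No single 1,2-shift to an adjacent carbon would produce a more-substituted cation than the one already present, so no rearrangement occurs.

no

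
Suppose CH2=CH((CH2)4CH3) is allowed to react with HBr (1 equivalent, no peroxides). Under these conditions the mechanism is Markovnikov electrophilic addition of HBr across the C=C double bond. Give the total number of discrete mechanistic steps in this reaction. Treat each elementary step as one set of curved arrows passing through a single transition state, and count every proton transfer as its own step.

Step 1: Electrophilic addition begins with the π(C=C) electrons forming a bond to the proton of HBr. Following Markovnikov's rule, the resulting cation is secondary. The H–Br bond breaks heterolytically, releasing Br⁻.
(No 1,2-shift: no single shift to an adjacent carbon would give a more stable cation.)
Step 2: The Br⁻ anion donates a lone pair to the carbocation, forming the new C–Br σ-bond and giving the neutral alkyl halide.
Total: 2 elementary steps.

2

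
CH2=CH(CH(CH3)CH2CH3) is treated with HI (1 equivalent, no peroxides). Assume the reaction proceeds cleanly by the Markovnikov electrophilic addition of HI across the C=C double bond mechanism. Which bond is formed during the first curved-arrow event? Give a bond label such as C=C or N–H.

Step 1: The π electrons of the C=C bond attack a proton of HI; Markovnikov addition places the new C–H on the less-substituted alkene carbon, so the positive charge ends up on the more-substituted carbon — a secondary carbocation. The H–I bond breaks heterolytically, releasing I⁻.
The bond formed in this step is the C–H bond.

C–H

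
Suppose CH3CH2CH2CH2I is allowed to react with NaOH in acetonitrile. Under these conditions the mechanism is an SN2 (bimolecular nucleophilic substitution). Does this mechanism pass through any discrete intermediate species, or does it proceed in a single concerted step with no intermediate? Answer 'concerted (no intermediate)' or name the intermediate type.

concerted (no intermediate)

The hydroxide nucleophile donates a lone pair from O to the α-carbon in a backside attack; simultaneously the C–I σ-bond breaks and both of its electrons leave with I⁻. One concerted step with inversion of configuration.
All bond changes occur in one transition state; no discrete intermediate is formed.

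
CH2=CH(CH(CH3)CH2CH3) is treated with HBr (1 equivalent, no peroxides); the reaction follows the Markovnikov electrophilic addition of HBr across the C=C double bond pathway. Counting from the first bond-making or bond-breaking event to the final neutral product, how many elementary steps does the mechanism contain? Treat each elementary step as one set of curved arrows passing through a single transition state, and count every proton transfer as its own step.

Step 1: Protonation of the alkene by HBr: the π bond acts as the nucleophile and picks up H⁺, giving the more stable (Markovnikov) secondary carbocation. The H–Br bond breaks heterolytically, releasing Br⁻.
Step 2: A 1,2-hydride shift from the adjacent sec-butyl carbon moves the positive charge from the secondary centre to an adjacent carbon, generating a more stable tertiary carbocation.
Step 3: Nucleophilic attack by Br⁻ on the carbocation completes the addition, giving R–Br.
Total: 3 elementary steps.

3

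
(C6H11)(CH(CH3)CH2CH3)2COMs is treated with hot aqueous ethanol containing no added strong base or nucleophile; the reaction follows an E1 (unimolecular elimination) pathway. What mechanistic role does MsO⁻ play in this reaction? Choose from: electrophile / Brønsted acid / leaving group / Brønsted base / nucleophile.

Step 1: The C–O bond breaks with both electrons going to the mesylate; MsO⁻ leaves and a tertiary carbocation remains.
MsO⁻ departs with both electrons of the breaking σ-bond — that is the definition of a leaving group.

leaving group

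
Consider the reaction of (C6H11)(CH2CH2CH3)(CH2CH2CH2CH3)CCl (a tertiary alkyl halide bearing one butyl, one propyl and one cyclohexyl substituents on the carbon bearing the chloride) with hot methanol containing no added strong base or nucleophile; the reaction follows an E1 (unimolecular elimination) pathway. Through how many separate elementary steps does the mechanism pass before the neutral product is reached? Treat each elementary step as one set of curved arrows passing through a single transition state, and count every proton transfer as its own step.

Step 1: Ionisation: the C–Cl σ-bond cleaves heterolytically; both bonding electrons depart with Cl⁻, leaving a tertiary carbocation at the α-carbon.
(No 1,2-shift: no single shift to an adjacent carbon would give a more stable cation.)
Step 2: Loss of a β-proton to a methanol molecule of the solvent: the C–H bonding pair collapses toward the cationic carbon to form the C=C π bond, yielding the alkene.
Total: 2 elementary steps.

2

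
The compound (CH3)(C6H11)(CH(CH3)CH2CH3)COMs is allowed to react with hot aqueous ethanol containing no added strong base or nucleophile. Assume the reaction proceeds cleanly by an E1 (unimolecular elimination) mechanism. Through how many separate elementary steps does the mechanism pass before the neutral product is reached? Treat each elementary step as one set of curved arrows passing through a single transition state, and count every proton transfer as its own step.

Step 1: Rate-determining heterolysis of the C–O bond gives MsO⁻ and a tertiary carbocation.
(No 1,2-shift: no single shift to an adjacent carbon would give a more stable cation.)
Step 2: A weak base (a water (or ethanol) molecule from the solvent) removes a proton from a carbon adjacent to the cationic centre; the electrons of that C–H bond become the new π(C=C) bond, giving the alkene.
Total: 2 elementary steps.

2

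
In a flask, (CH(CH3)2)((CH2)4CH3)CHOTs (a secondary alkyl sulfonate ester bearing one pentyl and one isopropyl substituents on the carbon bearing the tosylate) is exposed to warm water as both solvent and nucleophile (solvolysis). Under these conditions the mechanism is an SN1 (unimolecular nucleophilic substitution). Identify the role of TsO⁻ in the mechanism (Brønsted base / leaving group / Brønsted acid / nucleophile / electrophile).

leaving group

Step 1: Unassisted departure of TsO⁻ (taking the C–O bonding pair) generates a secondary carbocation.
TsO⁻ departs with both electrons of the breaking σ-bond — that is the definition of a leaving group.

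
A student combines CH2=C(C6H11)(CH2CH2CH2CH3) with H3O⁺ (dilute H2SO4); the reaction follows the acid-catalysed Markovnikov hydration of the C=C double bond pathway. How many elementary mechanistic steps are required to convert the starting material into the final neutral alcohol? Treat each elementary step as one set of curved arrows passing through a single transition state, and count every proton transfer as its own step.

3

Step 1: Electrophilic addition begins with the π(C=C) electrons forming a bond to the proton of H3O⁺. Following Markovnikov's rule, the resulting cation is tertiary. H2O is released.
(No 1,2-shift: no single shift to an adjacent carbon would give a more stable cation.)
Step 2: Nucleophilic capture of the cation by H2O produces the protonated alcohol (an oxonium ion).
Step 3: Deprotonation of the oxonium ion by a water molecule delivers the neutral alcohol and regenerates the acid catalyst.
Total: 3 elementary steps.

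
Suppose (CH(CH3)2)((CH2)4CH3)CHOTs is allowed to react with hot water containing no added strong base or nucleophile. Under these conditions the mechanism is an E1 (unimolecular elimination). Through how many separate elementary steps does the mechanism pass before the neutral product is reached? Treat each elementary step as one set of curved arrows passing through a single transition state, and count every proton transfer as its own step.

3

Step 1: Rate-determining heterolysis of the C–O bond gives TsO⁻ and a secondary carbocation.
Step 2: A hydride (H with its bonding pair) migrates from the adjacent isopropyl carbon to the cationic centre — a 1,2-hydride shift — upgrading the secondary cation to a tertiary one.
Step 3: Loss of a β-proton to a water molecule of the solvent: the C–H bonding pair collapses toward the cationic carbon to form the C=C π bond, yielding the alkene.
Total: 3 elementary steps.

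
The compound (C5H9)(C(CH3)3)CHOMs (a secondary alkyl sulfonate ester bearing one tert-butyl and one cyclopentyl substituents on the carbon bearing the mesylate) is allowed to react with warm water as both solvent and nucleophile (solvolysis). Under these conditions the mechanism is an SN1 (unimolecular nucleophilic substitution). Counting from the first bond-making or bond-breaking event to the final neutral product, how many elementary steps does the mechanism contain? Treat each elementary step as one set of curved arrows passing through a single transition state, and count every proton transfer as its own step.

4

Step 1: The C–O bond breaks with both electrons going to the mesylate; MsO⁻ leaves and a secondary carbocation remains.
Step 2: Carbocation rearrangement: a 1,2-hydride shift from the adjacent cyclopentyl carbon converts the initially-formed secondary cation into the more stable tertiary cation.
Step 3: H2O donates an oxygen lone pair into the empty p orbital of the cation, giving a protonated alcohol (an oxonium ion).
Step 4: Proton transfer from the O–H of the oxonium ion to a solvent molecule delivers the neutral alcohol.
Total: 4 elementary steps.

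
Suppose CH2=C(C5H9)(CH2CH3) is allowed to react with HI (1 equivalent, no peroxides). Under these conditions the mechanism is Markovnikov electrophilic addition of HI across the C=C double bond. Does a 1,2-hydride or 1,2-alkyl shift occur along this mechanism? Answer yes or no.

The first-formed carbocation is tertiary.
No single 1,2-shift to an adjacent carbon would produce a more-substituted cation than the one already present, so no rearrangement occurs.

no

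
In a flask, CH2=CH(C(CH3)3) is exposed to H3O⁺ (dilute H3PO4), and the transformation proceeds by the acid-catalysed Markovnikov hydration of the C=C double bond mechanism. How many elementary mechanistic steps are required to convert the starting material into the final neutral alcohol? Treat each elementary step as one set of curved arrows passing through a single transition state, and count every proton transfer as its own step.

4

Step 1: Electrophilic addition begins with the π(C=C) electrons forming a bond to the proton of H3O⁺. Following Markovnikov's rule, the resulting cation is secondary. H2O is released.
Step 2: Carbocation rearrangement: a 1,2-methyl shift from the adjacent tert-butyl carbon converts the initially-formed secondary cation into the more stable tertiary cation.
Step 3: A lone pair on the oxygen of H2O attacks the carbocation, forming a C–O bond and an oxonium ion (a protonated alcohol).
Step 4: Deprotonation of the oxonium ion by a water molecule delivers the neutral alcohol and regenerates the acid catalyst.
Total: 4 elementary steps.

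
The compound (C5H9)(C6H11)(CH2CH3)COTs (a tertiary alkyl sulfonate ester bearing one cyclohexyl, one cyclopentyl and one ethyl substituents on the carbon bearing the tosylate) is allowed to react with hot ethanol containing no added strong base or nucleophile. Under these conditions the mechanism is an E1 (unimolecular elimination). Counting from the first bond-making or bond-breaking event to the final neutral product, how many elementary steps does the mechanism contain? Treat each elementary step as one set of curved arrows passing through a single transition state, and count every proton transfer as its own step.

2

Step 1: Rate-determining heterolysis of the C–O bond gives TsO⁻ and a tertiary carbocation.
(No 1,2-shift: no single shift to an adjacent carbon would give a more stable cation.)
Step 2: An ethanol molecule (solvent) deprotonates a β-carbon; as the C–H bond breaks, those electrons form the new alkene π bond.
Total: 2 elementary steps.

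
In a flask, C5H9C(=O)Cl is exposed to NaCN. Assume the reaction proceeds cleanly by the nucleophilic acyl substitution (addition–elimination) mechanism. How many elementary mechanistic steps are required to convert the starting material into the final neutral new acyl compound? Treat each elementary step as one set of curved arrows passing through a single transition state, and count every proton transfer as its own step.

2

Step 1: Nucleophilic addition of CN⁻ to the acyl carbon breaks the π(C=O) bond and yields a tetrahedral, anionic intermediate.
Step 2: An oxygen lone pair re-forms the C=O π bond as the C–Cl σ-bond breaks; Cl⁻ is expelled.
Total: 2 elementary steps.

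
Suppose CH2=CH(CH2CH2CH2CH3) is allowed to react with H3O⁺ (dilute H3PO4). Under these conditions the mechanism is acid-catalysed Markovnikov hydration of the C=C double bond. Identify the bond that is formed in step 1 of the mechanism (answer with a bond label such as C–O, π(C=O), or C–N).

C–H

Step 1: Protonation of the alkene by H3O⁺: the π bond acts as the nucleophile and picks up H⁺, giving the more stable (Markovnikov) secondary carbocation. H2O is released.
The bond formed in this step is the C–H bond.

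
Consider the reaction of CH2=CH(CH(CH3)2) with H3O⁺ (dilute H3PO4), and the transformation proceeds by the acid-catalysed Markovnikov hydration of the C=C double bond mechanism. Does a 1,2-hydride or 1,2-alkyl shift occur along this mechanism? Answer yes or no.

The first-formed carbocation is secondary.
The adjacent isopropyl carbon already bears 2 other carbon substituents and has a hydrogen to migrate; after a 1,2-hydride shift from that carbon the positive charge sits on a tertiary centre.
Tertiary is more stable than secondary, so the shift occurs.

yes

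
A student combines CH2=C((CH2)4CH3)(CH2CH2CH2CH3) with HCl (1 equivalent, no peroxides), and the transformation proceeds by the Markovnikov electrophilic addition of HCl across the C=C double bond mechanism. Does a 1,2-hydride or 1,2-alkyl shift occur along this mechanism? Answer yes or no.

The first-formed carbocation is tertiary.
No single 1,2-shift to an adjacent carbon would produce a more-substituted cation than the one already present, so no rearrangement occurs.

no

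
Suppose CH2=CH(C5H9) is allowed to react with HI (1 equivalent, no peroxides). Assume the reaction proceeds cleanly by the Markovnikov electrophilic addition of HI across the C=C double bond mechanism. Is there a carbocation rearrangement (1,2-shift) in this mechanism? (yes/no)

yes

The first-formed carbocation is secondary.
The adjacent cyclopentyl carbon already bears 2 other carbon substituents and has a hydrogen to migrate; after a 1,2-hydride shift from that carbon the positive charge sits on a tertiary centre.
Tertiary is more stable than secondary, so the shift occurs.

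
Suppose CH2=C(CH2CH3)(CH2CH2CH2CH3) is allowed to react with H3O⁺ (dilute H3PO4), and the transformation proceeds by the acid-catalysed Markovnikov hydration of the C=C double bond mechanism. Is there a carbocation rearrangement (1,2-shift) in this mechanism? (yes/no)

The first-formed carbocation is tertiary.
No single 1,2-shift to an adjacent carbon would produce a more-substituted cation than the one already present, so no rearrangement occurs.

no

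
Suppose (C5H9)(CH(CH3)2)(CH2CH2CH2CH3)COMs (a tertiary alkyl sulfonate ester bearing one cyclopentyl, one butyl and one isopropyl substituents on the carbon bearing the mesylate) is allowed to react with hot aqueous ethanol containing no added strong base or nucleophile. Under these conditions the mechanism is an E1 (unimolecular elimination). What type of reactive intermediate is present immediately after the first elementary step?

Step 1: Rate-determining heterolysis of the C–O bond gives MsO⁻ and a tertiary carbocation.
After step 1 the species present is a tertiary carbocation.

tertiary carbocation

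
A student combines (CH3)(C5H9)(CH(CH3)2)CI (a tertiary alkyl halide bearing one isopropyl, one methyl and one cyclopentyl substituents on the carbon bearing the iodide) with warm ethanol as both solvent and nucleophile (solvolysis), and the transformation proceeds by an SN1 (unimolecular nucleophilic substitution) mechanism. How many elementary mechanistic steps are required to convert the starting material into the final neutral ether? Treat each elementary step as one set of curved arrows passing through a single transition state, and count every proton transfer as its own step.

Step 1: The C–I bond breaks with both electrons going to the iodide; I⁻ leaves and a tertiary carbocation remains.
(No 1,2-shift: no single shift to an adjacent carbon would give a more stable cation.)
Step 2: A lone pair on the oxygen of CH3CH2OH attacks the carbocation, forming a new C–O σ-bond and an oxonium ion.
Step 3: Proton transfer from the O–H of the oxonium ion to a solvent molecule delivers the neutral ether.
Total: 3 elementary steps.

3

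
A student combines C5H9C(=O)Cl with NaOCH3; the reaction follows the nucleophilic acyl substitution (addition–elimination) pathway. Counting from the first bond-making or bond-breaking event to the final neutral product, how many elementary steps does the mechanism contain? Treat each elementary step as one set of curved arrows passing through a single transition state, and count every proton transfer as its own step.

Step 1: Nucleophilic addition of CH3O⁻ to the acyl carbon breaks the π(C=O) bond and yields a tetrahedral, anionic intermediate.
Step 2: Elimination step: re-formation of the carbonyl π bond drives out Cl⁻, giving the new acyl compound.
Total: 2 elementary steps.

2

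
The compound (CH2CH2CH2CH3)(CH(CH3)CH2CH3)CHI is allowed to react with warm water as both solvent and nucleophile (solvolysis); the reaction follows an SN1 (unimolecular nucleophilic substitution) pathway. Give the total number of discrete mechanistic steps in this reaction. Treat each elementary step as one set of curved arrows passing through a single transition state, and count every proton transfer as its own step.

Step 1: Ionisation: the C–I σ-bond cleaves heterolytically; both bonding electrons depart with I⁻, leaving a secondary carbocation at the α-carbon.
Step 2: Carbocation rearrangement: a 1,2-hydride shift from the adjacent sec-butyl carbon converts the initially-formed secondary cation into the more stable tertiary cation.
Step 3: A lone pair on the oxygen of H2O attacks the carbocation, forming a new C–O σ-bond and an oxonium ion.
Step 4: Deprotonation of the oxonium oxygen by solvent water yields the neutral alcohol.
Total: 4 elementary steps.

4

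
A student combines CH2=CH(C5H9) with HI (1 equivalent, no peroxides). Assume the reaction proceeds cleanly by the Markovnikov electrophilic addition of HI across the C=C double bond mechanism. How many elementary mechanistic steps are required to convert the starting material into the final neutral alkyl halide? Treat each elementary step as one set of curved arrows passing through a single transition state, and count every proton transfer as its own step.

Step 1: Electrophilic addition begins with the π(C=C) electrons forming a bond to the proton of HI. Following Markovnikov's rule, the resulting cation is secondary. The H–I bond breaks heterolytically, releasing I⁻.
Step 2: A hydride (H with its bonding pair) migrates from the adjacent cyclopentyl carbon to the cationic centre — a 1,2-hydride shift — upgrading the secondary cation to a tertiary one.
Step 3: The I⁻ anion donates a lone pair to the carbocation, forming the new C–I σ-bond and giving the neutral alkyl halide.
Total: 3 elementary steps.

3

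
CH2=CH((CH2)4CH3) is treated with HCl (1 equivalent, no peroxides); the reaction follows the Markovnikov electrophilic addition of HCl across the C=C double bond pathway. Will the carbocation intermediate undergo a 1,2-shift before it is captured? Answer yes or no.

The first-formed carbocation is secondary.
No single 1,2-shift to an adjacent carbon would produce a more-substituted cation than the one already present, so no rearrangement occurs.

no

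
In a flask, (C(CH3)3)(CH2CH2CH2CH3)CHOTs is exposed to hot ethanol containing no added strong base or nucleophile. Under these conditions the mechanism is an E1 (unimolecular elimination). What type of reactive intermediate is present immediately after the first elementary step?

secondary carbocation

Step 1: Rate-determining heterolysis of the C–O bond gives TsO⁻ and a secondary carbocation.
After step 1 the species present is a secondary carbocation.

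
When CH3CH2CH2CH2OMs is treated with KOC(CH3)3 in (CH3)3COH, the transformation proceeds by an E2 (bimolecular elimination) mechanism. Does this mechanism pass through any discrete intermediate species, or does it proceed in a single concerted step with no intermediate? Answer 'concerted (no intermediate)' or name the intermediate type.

concerted (no intermediate)

The strong base (CH3)3CO⁻ removes a β-hydrogen; in the same concerted event the electrons of the breaking C–H bond form the new π(C=C) bond and the C–O σ-bond breaks, expelling MsO⁻. Anti-periplanar geometry; one transition state.
All bond changes occur in one transition state; no discrete intermediate is formed.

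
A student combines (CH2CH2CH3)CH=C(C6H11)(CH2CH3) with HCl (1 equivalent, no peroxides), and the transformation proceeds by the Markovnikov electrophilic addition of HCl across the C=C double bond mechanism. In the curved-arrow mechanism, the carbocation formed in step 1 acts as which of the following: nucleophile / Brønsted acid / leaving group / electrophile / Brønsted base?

electrophile

Step 2: The Cl⁻ anion donates a lone pair to the carbocation, forming the new C–Cl σ-bond and giving the neutral alkyl halide.
The carbocation formed in step 1 accepts an electron pair into an empty or π* orbital — it is the electrophile.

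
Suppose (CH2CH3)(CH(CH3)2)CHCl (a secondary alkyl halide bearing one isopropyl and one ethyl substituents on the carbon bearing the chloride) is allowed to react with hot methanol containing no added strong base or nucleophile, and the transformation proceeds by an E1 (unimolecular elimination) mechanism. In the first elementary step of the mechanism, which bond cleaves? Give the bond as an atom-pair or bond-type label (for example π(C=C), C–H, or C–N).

Step 1: Rate-determining heterolysis of the C–Cl bond gives Cl⁻ and a secondary carbocation.
The bond broken in this step is the C–Cl bond.

C–Cl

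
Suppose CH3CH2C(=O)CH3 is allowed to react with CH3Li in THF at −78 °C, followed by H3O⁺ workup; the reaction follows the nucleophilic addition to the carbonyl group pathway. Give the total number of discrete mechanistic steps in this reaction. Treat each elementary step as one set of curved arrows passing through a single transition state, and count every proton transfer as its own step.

Step 1: Nucleophilic addition: the carbanion-like carbon of CH3Li adds to the carbonyl carbon, pushing the π(C=O) electron pair onto oxygen and giving a tetrahedral alkoxide.
Step 2: The alkoxide picks up a proton during H3O⁺ workup to yield an alcohol.
Total: 2 elementary steps.

2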